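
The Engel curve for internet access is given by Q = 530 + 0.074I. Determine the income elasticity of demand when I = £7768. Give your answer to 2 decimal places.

At I = 7768: Q = 1104.832.
dQ/dI = 0.074.
η = (dQ/dI)·(I/Q) = 0.074 × (7768/1104.832) = 0.52.

0.52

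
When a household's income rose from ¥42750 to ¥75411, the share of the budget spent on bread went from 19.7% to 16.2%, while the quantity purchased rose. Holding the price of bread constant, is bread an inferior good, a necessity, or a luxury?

necessity

Quantity rises but the budget share falls as income rises, so 0 < η < 1.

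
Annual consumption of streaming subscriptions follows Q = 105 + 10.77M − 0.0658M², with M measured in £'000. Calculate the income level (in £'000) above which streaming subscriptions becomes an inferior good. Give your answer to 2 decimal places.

81.84

dQ/dM = 10.77 − 0.1316M.
The good is inferior where dQ/dM < 0. Setting dQ/dM = 0 gives M = 10.77 / 0.1316 = 81.84.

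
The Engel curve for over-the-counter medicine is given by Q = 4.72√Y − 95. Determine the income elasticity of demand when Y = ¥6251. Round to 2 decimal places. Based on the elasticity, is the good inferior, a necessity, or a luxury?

0.67 (necessity)

At Y = 6251: Q = 278.179.
dQ/dY = 4.72/(2√Y) = 0.0298495 at this income.
η = (dQ/dY)·(Y/Q) = 0.0298495 × (6251/278.179) = 0.67.
Since 0 < η < 1, the good is a necessity.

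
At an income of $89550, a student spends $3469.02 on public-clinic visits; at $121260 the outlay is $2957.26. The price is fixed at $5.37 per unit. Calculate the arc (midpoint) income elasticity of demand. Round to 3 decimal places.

With a constant price, Q₁ = 3469.02/5.37 = 646.000 and Q₂ = 2957.26/5.37 = 550.700 (equivalently, work directly with expenditure since P cancels).
Midpoint %ΔQ = (2957.26 − 3469.02)/3213.14 = -0.15927; midpoint %ΔI = (121260 − 89550)/105405 = 0.30084.
η = -0.15927 / 0.30084 = -0.529.

-0.529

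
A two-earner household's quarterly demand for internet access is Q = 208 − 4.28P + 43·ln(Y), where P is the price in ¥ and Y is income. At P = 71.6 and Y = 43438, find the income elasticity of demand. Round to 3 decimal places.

At P = 71.6, Y = 43438: Q = 360.753.
Holding P constant, ∂Q/∂Y = 43/Y = 0.000989917.
η_Y = (∂Q/∂Y)·(Y/Q) = 0.000989917 × (43438/360.753) = 0.119.

0.119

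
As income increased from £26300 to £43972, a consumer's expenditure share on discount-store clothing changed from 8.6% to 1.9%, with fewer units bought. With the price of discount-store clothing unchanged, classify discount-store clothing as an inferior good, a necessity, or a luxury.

inferior good

Quantity demanded falls as income rises, so η < 0.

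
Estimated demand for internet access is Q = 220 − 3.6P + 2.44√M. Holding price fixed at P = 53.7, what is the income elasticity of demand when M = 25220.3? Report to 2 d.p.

0.47

At P = 53.7, M = 25220.3: Q = 414.174.
Holding P constant, ∂Q/∂M = 2.44/(2√M) = 0.00768218.
η_M = (∂Q/∂M)·(M/Q) = 0.00768218 × (25220.3/414.174) = 0.47.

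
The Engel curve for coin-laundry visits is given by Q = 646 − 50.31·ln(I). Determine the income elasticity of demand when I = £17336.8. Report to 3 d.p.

-0.325

At I = 17336.8: Q = 154.945.
dQ/dI = -50.31/I = -0.00290192 at this income.
η = (dQ/dI)·(I/Q) = -0.00290192 × (17336.8/154.945) = -0.325.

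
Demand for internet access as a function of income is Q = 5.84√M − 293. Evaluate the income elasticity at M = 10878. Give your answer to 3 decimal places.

At M = 10878: Q = 316.098.
dQ/dM = 5.84/(2√M) = 0.0279968 at this income.
η = (dQ/dM)·(M/Q) = 0.0279968 × (10878/316.098) = 0.963.

0.963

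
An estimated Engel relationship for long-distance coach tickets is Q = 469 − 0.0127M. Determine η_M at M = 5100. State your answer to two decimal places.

At M = 5100: Q = 404.230.
dQ/dM = −0.0127.
η = (dQ/dM)·(M/Q) = -0.0127 × (5100/404.230) = -0.16.

-0.16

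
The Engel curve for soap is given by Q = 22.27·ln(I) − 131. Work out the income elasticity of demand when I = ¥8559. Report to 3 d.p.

0.315

At I = 8559: Q = 70.649.
dQ/dI = 22.27/I = 0.00260194 at this income.
η = (dQ/dI)·(I/Q) = 0.00260194 × (8559/70.649) = 0.315.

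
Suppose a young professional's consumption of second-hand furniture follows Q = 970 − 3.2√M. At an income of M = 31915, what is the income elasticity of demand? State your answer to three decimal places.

-0.718

At M = 31915: Q = 398.327.
dQ/dM = -3.2/(2√M) = -0.00895617 at this income.
η = (dQ/dM)·(M/Q) = -0.00895617 × (31915/398.327) = -0.718.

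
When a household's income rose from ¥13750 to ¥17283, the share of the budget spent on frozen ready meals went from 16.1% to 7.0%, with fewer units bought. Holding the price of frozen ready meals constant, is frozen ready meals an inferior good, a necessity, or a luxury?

inferior good

Quantity demanded falls as income rises, so η < 0.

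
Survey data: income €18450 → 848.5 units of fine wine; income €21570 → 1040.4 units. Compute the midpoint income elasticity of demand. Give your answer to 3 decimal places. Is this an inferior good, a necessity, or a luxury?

1.303 (luxury)

ΔQ = 1040.4 − 848.5 = 191.9; midpoint Q̄ = (848.5 + 1040.4)/2 = 944.45.
ΔI = 21570 − 18450 = 3120; midpoint Ī = (18450 + 21570)/2 = 20010.
η = (ΔQ/Q̄) ÷ (ΔI/Ī) = (191.9/944.45) ÷ (3120/20010) = 1.303.
η > 1 ⇒ luxury.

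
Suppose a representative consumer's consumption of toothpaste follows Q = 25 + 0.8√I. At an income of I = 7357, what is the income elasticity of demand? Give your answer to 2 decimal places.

At I = 7357: Q = 93.618.
dQ/dI = 0.8/(2√I) = 0.00466347 at this income.
η = (dQ/dI)·(I/Q) = 0.00466347 × (7357/93.618) = 0.37.

0.37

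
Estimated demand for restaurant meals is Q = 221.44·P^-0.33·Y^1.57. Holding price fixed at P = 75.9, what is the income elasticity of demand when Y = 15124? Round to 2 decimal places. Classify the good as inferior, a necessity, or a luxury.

For a multiplicative demand Q = A·P^α·Y^β, the income elasticity is β everywhere.
Here β = 1.57, so η = 1.57.
Since η > 1, this is a luxury.

1.57 (luxury)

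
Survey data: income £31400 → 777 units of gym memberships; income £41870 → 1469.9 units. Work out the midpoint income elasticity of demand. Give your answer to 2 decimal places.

2.16

ΔQ = 1469.9 − 777 = 692.9; midpoint Q̄ = (777 + 1469.9)/2 = 1123.45.
ΔI = 41870 − 31400 = 10470; midpoint Ī = (31400 + 41870)/2 = 36635.
η = (ΔQ/Q̄) ÷ (ΔI/Ī) = (692.9/1123.45) ÷ (10470/36635) = 2.16.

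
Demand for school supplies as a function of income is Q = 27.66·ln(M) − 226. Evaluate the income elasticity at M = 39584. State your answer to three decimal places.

At M = 39584: Q = 66.814.
dQ/dM = 27.66/M = 0.000698767 at this income.
η = (dQ/dM)·(M/Q) = 0.000698767 × (39584/66.814) = 0.414.

0.414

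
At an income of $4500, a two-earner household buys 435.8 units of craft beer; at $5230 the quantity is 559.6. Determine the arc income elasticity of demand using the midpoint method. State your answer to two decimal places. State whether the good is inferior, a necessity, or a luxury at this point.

1.66 (luxury)

ΔQ = 559.6 − 435.8 = 123.8; midpoint Q̄ = (435.8 + 559.6)/2 = 497.7.
ΔI = 5230 − 4500 = 730; midpoint Ī = (4500 + 5230)/2 = 4865.
η = (ΔQ/Q̄) ÷ (ΔI/Ī) = (123.8/497.7) ÷ (730/4865) = 1.66.
η > 1 ⇒ luxury.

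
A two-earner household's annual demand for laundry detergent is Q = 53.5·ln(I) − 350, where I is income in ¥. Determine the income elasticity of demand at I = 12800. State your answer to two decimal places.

0.34

At I = 12800: Q = 155.960.
dQ/dI = 53.5/I = 0.00417969 at this income.
η = (dQ/dI)·(I/Q) = 0.00417969 × (12800/155.960) = 0.34.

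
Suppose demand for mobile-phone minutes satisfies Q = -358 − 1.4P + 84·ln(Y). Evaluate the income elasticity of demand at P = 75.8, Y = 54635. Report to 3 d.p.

At P = 75.8, Y = 54635: Q = 452.188.
Holding P constant, ∂Q/∂Y = 84/Y = 0.00153748.
η_Y = (∂Q/∂Y)·(Y/Q) = 0.00153748 × (54635/452.188) = 0.186.

0.186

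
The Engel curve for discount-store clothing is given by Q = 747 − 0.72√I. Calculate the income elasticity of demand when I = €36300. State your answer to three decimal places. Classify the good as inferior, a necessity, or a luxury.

At I = 36300: Q = 609.822.
dQ/dI = -0.72/(2√I) = -0.00188951 at this income.
η = (dQ/dI)·(I/Q) = -0.00188951 × (36300/609.822) = -0.112.
Since η < 0, the good is an inferior good.

-0.112 (inferior good)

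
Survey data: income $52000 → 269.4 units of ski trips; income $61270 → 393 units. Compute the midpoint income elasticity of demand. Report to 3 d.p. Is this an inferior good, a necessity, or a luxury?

2.280 (luxury)

ΔQ = 393 − 269.4 = 123.6; midpoint Q̄ = (269.4 + 393)/2 = 331.2.
ΔI = 61270 − 52000 = 9270; midpoint Ī = (52000 + 61270)/2 = 56635.
η = (ΔQ/Q̄) ÷ (ΔI/Ī) = (123.6/331.2) ÷ (9270/56635) = 2.280.
η > 1 ⇒ luxury.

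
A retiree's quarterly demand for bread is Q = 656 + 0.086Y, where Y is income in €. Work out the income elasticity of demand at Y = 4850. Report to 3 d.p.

At Y = 4850: Q = 1073.100.
dQ/dY = 0.086.
η = (dQ/dY)·(Y/Q) = 0.086 × (4850/1073.100) = 0.389.

0.389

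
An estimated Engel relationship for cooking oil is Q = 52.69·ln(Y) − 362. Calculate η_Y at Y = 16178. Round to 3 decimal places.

0.354

At Y = 16178: Q = 148.640.
dQ/dY = 52.69/Y = 0.00325689 at this income.
η = (dQ/dY)·(Y/Q) = 0.00325689 × (16178/148.640) = 0.354.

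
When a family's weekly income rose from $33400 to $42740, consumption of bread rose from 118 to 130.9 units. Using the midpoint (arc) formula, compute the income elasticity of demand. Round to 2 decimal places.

ΔQ = 130.9 − 118 = 12.9; midpoint Q̄ = (118 + 130.9)/2 = 124.45.
ΔI = 42740 − 33400 = 9340; midpoint Ī = (33400 + 42740)/2 = 38070.
η = (ΔQ/Q̄) ÷ (ΔI/Ī) = (12.9/124.45) ÷ (9340/38070) = 0.42.

0.42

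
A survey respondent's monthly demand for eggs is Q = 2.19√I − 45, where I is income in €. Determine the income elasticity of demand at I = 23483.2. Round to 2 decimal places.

0.58

At I = 23483.2: Q = 290.601.
dQ/dI = 2.19/(2√I) = 0.00714555 at this income.
η = (dQ/dI)·(I/Q) = 0.00714555 × (23483.2/290.601) = 0.58.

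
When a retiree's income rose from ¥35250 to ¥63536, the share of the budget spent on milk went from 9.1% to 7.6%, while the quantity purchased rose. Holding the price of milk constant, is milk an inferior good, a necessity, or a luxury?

necessity

Quantity rises but the budget share falls as income rises, so 0 < η < 1.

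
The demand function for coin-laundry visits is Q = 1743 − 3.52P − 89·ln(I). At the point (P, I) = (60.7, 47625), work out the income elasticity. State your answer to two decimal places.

-0.16

At P = 60.7, I = 47625: Q = 570.707.
Holding P constant, ∂Q/∂I = -89/I = -0.00186877.
η_I = (∂Q/∂I)·(I/Q) = -0.00186877 × (47625/570.707) = -0.16.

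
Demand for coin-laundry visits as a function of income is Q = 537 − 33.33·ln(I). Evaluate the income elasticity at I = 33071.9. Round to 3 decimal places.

-0.175

At I = 33071.9: Q = 190.153.
dQ/dI = -33.33/I = -0.0010078 at this income.
η = (dQ/dI)·(I/Q) = -0.0010078 × (33071.9/190.153) = -0.175.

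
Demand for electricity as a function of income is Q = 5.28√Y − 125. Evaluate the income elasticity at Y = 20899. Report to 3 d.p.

At Y = 20899: Q = 638.302.
dQ/dY = 5.28/(2√Y) = 0.0182617 at this income.
η = (dQ/dY)·(Y/Q) = 0.0182617 × (20899/638.302) = 0.598.

0.598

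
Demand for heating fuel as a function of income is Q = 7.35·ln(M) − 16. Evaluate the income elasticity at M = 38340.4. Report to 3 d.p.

At M = 38340.4: Q = 61.574.
dQ/dM = 7.35/M = 0.000191704 at this income.
η = (dQ/dM)·(M/Q) = 0.000191704 × (38340.4/61.574) = 0.119.

0.119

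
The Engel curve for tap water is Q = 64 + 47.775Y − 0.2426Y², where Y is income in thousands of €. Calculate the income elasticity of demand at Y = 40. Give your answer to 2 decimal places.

0.72

At Y = 40: Q = 1586.8400.
dQ/dY = 47.775 − 0.4852Y = 28.36700.
η = (dQ/dY)·(Y/Q) = 28.36700 × (40/1586.8400) = 0.72.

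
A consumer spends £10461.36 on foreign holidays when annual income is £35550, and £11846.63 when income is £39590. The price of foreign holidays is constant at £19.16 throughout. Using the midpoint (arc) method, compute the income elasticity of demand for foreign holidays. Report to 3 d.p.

With a constant price, Q₁ = 10461.36/19.16 = 546.000 and Q₂ = 11846.63/19.16 = 618.300 (equivalently, work directly with expenditure since P cancels).
Midpoint %ΔQ = (11846.63 − 10461.36)/11154.00 = 0.12419; midpoint %ΔI = (39590 − 35550)/37570 = 0.10753.
η = 0.12419 / 0.10753 = 1.155.

1.155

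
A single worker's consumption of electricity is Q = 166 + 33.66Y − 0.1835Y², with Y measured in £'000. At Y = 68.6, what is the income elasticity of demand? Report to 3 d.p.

At Y = 68.6: Q = 1611.5323.
dQ/dY = 33.66 − 0.367Y = 8.48380.
η = (dQ/dY)·(Y/Q) = 8.48380 × (68.6/1611.5323) = 0.361.

0.361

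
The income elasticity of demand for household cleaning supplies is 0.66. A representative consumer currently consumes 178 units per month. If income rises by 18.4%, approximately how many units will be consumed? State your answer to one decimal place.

%ΔQ ≈ η × %ΔI = 0.66 × 18.4% = 12.144%.
New Q ≈ 178 × (1 + 0.12144) = 199.6.

199.6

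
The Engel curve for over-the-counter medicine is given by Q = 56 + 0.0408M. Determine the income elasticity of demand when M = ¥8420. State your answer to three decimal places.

0.860

At M = 8420: Q = 399.536.
dQ/dM = 0.0408.
η = (dQ/dM)·(M/Q) = 0.0408 × (8420/399.536) = 0.860.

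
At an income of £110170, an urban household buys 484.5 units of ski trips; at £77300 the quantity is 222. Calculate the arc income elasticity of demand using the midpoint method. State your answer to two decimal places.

2.12

ΔQ = 222 − 484.5 = -262.5; midpoint Q̄ = (484.5 + 222)/2 = 353.25.
ΔI = 77300 − 110170 = -32870; midpoint Ī = (110170 + 77300)/2 = 93735.
η = (ΔQ/Q̄) ÷ (ΔI/Ī) = (-262.5/353.25) ÷ (-32870/93735) = 2.12.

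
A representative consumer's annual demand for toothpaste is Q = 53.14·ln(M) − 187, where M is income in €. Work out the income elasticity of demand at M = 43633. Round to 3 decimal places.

0.140

At M = 43633: Q = 380.725.
dQ/dM = 53.14/M = 0.00121789 at this income.
η = (dQ/dM)·(M/Q) = 0.00121789 × (43633/380.725) = 0.140.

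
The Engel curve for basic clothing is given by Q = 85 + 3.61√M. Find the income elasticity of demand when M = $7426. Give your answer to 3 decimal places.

At M = 7426: Q = 396.089.
dQ/dM = 3.61/(2√M) = 0.0209459 at this income.
η = (dQ/dM)·(M/Q) = 0.0209459 × (7426/396.089) = 0.393.

0.393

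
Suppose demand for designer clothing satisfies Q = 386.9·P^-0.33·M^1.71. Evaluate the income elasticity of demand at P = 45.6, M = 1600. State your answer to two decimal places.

1.71

For a multiplicative demand Q = A·P^α·M^β, the income elasticity is β everywhere.
Here β = 1.71, so η = 1.71.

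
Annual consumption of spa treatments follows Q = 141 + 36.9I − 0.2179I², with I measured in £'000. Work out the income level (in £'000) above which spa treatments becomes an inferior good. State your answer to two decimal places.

dQ/dI = 36.9 − 0.4358I.
The good is inferior where dQ/dI < 0. Setting dQ/dI = 0 gives I = 36.9 / 0.4358 = 84.67.

84.67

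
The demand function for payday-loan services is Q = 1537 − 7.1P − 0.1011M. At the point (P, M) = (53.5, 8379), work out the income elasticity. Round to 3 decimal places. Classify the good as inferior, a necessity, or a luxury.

At P = 53.5, M = 8379: Q = 310.033.
Holding P constant, ∂Q/∂M = −0.1011.
η_M = (∂Q/∂M)·(M/Q) = -0.1011 × (8379/310.033) = -2.732.
Since η < 0, this is an inferior good.

-2.732 (inferior good)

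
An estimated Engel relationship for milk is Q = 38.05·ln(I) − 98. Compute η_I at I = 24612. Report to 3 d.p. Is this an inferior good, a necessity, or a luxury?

0.133 (necessity)

At I = 24612: Q = 286.723.
dQ/dI = 38.05/I = 0.00154599 at this income.
η = (dQ/dI)·(I/Q) = 0.00154599 × (24612/286.723) = 0.133.
Since 0 < η < 1, the good is a necessity.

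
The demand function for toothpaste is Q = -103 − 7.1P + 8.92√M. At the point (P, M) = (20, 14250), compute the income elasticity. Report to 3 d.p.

At P = 20, M = 14250: Q = 819.810.
Holding P constant, ∂Q/∂M = 8.92/(2√M) = 0.0373618.
η_M = (∂Q/∂M)·(M/Q) = 0.0373618 × (14250/819.810) = 0.649.

0.649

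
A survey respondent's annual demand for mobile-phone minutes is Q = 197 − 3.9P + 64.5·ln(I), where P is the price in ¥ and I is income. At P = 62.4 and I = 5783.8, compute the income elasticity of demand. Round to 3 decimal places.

At P = 62.4, I = 5783.8: Q = 512.392.
Holding P constant, ∂Q/∂I = 64.5/I = 0.0111518.
η_I = (∂Q/∂I)·(I/Q) = 0.0111518 × (5783.8/512.392) = 0.126.

0.126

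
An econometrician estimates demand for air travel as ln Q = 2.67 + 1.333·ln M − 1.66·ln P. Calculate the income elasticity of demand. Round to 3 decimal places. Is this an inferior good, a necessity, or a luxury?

1.333 (luxury)

In a log-linear demand, the coefficient on ln M is the income elasticity.
So η = 1.333.
η > 1 ⇒ luxury.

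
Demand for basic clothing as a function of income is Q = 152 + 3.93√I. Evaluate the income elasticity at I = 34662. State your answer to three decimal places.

At I = 34662: Q = 883.677.
dQ/dI = 3.93/(2√I) = 0.0105545 at this income.
η = (dQ/dI)·(I/Q) = 0.0105545 × (34662/883.677) = 0.414.

0.414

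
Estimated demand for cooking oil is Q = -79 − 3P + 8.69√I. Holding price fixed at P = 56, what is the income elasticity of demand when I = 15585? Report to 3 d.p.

0.647

At P = 56, I = 15585: Q = 837.859.
Holding P constant, ∂Q/∂I = 8.69/(2√I) = 0.0348046.
η_I = (∂Q/∂I)·(I/Q) = 0.0348046 × (15585/837.859) = 0.647.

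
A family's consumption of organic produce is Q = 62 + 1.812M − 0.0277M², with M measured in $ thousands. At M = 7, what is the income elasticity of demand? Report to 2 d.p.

0.14

At M = 7: Q = 73.3267.
dQ/dM = 1.812 − 0.0554M = 1.42420.
η = (dQ/dM)·(M/Q) = 1.42420 × (7/73.3267) = 0.14.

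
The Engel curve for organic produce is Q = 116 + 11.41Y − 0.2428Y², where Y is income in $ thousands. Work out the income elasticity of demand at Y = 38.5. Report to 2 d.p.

-1.44

At Y = 38.5: Q = 195.3947.
dQ/dY = 11.41 − 0.4856Y = -7.28560.
η = (dQ/dY)·(Y/Q) = -7.28560 × (38.5/195.3947) = -1.44.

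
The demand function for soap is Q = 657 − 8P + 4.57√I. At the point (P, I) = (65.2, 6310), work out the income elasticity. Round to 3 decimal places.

0.364

At P = 65.2, I = 6310: Q = 498.420.
Holding P constant, ∂Q/∂I = 4.57/(2√I) = 0.0287655.
η_I = (∂Q/∂I)·(I/Q) = 0.0287655 × (6310/498.420) = 0.364.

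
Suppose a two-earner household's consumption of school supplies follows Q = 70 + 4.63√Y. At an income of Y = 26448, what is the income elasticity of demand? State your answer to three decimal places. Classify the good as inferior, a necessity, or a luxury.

0.457 (necessity)

At Y = 26448: Q = 822.970.
dQ/dY = 4.63/(2√Y) = 0.0142349 at this income.
η = (dQ/dY)·(Y/Q) = 0.0142349 × (26448/822.970) = 0.457.
Since 0 < η < 1, the good is a necessity.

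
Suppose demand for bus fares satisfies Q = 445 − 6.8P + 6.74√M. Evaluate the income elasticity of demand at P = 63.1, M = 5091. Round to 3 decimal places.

0.484

At P = 63.1, M = 5091: Q = 496.827.
Holding P constant, ∂Q/∂M = 6.74/(2√M) = 0.0472311.
η_M = (∂Q/∂M)·(M/Q) = 0.0472311 × (5091/496.827) = 0.484.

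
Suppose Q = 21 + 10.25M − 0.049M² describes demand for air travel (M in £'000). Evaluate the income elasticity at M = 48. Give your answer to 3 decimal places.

At M = 48: Q = 400.1040.
dQ/dM = 10.25 − 0.098M = 5.54600.
η = (dQ/dM)·(M/Q) = 5.54600 × (48/400.1040) = 0.665.

0.665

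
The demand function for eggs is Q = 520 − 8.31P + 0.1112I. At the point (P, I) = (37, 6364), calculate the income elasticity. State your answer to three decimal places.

At P = 37, I = 6364: Q = 920.207.
Holding P constant, ∂Q/∂I = 0.1112.
η_I = (∂Q/∂I)·(I/Q) = 0.1112 × (6364/920.207) = 0.769.

0.769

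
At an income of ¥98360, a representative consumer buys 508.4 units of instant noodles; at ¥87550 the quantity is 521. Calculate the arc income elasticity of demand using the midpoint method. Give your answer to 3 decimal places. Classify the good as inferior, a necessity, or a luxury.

-0.211 (inferior good)

ΔQ = 521 − 508.4 = 12.6; midpoint Q̄ = (508.4 + 521)/2 = 514.7.
ΔI = 87550 − 98360 = -10810; midpoint Ī = (98360 + 87550)/2 = 92955.
η = (ΔQ/Q̄) ÷ (ΔI/Ī) = (12.6/514.7) ÷ (-10810/92955) = -0.211.
η < 0 ⇒ inferior good.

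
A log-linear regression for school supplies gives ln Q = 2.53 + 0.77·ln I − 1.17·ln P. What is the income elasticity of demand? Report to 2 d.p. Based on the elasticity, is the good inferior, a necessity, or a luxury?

0.77 (necessity)

In a log-linear demand, the coefficient on ln I is the income elasticity.
So η = 0.77.
0 < η < 1 ⇒ necessity.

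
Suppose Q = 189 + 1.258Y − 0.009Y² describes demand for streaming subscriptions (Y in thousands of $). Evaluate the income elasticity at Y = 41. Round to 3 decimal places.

0.095

At Y = 41: Q = 225.4490.
dQ/dY = 1.258 − 0.018Y = 0.52000.
η = (dQ/dY)·(Y/Q) = 0.52000 × (41/225.4490) = 0.095.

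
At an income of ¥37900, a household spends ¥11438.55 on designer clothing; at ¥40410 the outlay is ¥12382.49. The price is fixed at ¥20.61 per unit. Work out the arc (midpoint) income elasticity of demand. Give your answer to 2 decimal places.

1.24

With a constant price, Q₁ = 11438.55/20.61 = 555.000 and Q₂ = 12382.49/20.61 = 600.800 (equivalently, work directly with expenditure since P cancels).
Midpoint %ΔQ = (12382.49 − 11438.55)/11910.52 = 0.07925; midpoint %ΔI = (40410 − 37900)/39155 = 0.06410.
η = 0.07925 / 0.06410 = 1.24.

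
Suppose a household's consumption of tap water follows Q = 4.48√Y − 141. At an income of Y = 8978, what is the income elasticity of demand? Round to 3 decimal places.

At Y = 8978: Q = 283.490.
dQ/dY = 4.48/(2√Y) = 0.0236406 at this income.
η = (dQ/dY)·(Y/Q) = 0.0236406 × (8978/283.490) = 0.749.

0.749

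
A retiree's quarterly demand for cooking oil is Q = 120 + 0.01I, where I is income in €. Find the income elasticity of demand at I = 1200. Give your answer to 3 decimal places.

At I = 1200: Q = 132.000.
dQ/dI = 0.01.
η = (dQ/dI)·(I/Q) = 0.01 × (1200/132.000) = 0.091.

0.091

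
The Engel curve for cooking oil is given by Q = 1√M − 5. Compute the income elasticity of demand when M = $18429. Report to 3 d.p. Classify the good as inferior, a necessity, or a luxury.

0.519 (necessity)

At M = 18429: Q = 130.753.
dQ/dM = 1/(2√M) = 0.00368315 at this income.
η = (dQ/dM)·(M/Q) = 0.00368315 × (18429/130.753) = 0.519.
Since 0 < η < 1, the good is a necessity.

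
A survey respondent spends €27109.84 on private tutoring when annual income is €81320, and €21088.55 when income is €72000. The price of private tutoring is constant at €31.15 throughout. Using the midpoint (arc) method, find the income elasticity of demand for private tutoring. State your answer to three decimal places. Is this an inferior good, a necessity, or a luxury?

With a constant price, Q₁ = 27109.84/31.15 = 870.300 and Q₂ = 21088.55/31.15 = 677.000 (equivalently, work directly with expenditure since P cancels).
Midpoint %ΔQ = (21088.55 − 27109.84)/24099.20 = -0.24985; midpoint %ΔI = (72000 − 81320)/76660 = -0.12158.
η = -0.24985 / -0.12158 = 2.055.
η > 1 ⇒ luxury.

2.055 (luxury)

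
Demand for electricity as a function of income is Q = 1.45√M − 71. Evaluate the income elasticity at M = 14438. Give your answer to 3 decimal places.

At M = 14438: Q = 103.229.
dQ/dM = 1.45/(2√M) = 0.00603371 at this income.
η = (dQ/dM)·(M/Q) = 0.00603371 × (14438/103.229) = 0.844.

0.844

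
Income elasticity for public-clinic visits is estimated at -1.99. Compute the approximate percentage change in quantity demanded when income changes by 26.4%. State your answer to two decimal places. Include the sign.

-52.54%

%ΔQ ≈ η × %ΔI = -1.99 × 26.4% = -52.54%.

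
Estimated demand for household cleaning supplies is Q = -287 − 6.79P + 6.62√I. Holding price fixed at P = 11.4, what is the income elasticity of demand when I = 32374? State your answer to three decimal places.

0.720

At P = 11.4, I = 32374: Q = 826.716.
Holding P constant, ∂Q/∂I = 6.62/(2√I) = 0.0183963.
η_I = (∂Q/∂I)·(I/Q) = 0.0183963 × (32374/826.716) = 0.720.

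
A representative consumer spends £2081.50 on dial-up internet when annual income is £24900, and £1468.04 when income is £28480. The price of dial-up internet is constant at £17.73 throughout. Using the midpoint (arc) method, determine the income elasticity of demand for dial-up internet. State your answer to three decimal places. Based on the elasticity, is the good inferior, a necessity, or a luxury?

With a constant price, Q₁ = 2081.50/17.73 = 117.400 and Q₂ = 1468.04/17.73 = 82.800 (equivalently, work directly with expenditure since P cancels).
Midpoint %ΔQ = (1468.04 − 2081.50)/1774.77 = -0.34566; midpoint %ΔI = (28480 − 24900)/26690 = 0.13413.
η = -0.34566 / 0.13413 = -2.577.
η < 0 ⇒ inferior good.

-2.577 (inferior good)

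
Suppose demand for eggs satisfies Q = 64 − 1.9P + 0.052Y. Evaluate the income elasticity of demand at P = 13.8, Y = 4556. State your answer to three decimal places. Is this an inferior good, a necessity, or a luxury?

At P = 13.8, Y = 4556: Q = 274.692.
Holding P constant, ∂Q/∂Y = 0.052.
η_Y = (∂Q/∂Y)·(Y/Q) = 0.052 × (4556/274.692) = 0.862.
Since 0 < η < 1, this is a necessity.

0.862 (necessity)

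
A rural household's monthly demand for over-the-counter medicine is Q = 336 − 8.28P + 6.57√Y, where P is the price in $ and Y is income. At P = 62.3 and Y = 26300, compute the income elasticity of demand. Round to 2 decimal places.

At P = 62.3, Y = 26300: Q = 885.631.
Holding P constant, ∂Q/∂Y = 6.57/(2√Y) = 0.0202562.
η_Y = (∂Q/∂Y)·(Y/Q) = 0.0202562 × (26300/885.631) = 0.60.

0.60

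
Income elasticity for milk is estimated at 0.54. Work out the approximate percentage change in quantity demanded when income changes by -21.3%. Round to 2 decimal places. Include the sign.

-11.50%

%ΔQ ≈ η × %ΔI = 0.54 × (-21.3%) = -11.50%.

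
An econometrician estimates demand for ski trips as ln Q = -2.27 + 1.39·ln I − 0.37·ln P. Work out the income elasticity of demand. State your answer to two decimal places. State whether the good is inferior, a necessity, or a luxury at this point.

In a log-linear demand, the coefficient on ln I is the income elasticity.
So η = 1.39.
η > 1 ⇒ luxury.

1.39 (luxury)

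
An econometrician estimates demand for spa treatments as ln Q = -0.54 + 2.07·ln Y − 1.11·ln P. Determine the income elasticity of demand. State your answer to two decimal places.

In a log-linear demand, the coefficient on ln Y is the income elasticity.
So η = 2.07.

2.07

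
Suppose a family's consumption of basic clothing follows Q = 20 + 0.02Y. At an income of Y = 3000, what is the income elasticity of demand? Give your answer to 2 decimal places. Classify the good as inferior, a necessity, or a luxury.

At Y = 3000: Q = 80.000.
dQ/dY = 0.02.
η = (dQ/dY)·(Y/Q) = 0.02 × (3000/80.000) = 0.75.
Since 0 < η < 1, the good is a necessity.

0.75 (necessity)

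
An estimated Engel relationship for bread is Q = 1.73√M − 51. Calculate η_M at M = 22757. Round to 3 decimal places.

At M = 22757: Q = 209.978.
dQ/dM = 1.73/(2√M) = 0.00573401 at this income.
η = (dQ/dM)·(M/Q) = 0.00573401 × (22757/209.978) = 0.621.

0.621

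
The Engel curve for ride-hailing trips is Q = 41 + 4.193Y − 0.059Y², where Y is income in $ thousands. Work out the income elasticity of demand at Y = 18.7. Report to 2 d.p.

0.38

At Y = 18.7: Q = 98.7774.
dQ/dY = 4.193 − 0.118Y = 1.98640.
η = (dQ/dY)·(Y/Q) = 1.98640 × (18.7/98.7774) = 0.38.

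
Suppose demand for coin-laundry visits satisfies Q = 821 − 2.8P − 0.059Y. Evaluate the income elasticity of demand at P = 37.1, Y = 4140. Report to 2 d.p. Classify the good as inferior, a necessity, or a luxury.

-0.52 (inferior good)

At P = 37.1, Y = 4140: Q = 472.860.
Holding P constant, ∂Q/∂Y = −0.059.
η_Y = (∂Q/∂Y)·(Y/Q) = -0.059 × (4140/472.860) = -0.52.
Since η < 0, this is an inferior good.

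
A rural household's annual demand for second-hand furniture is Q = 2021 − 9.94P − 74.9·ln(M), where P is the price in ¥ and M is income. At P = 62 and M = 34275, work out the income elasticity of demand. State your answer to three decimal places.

At P = 62, M = 34275: Q = 622.601.
Holding P constant, ∂Q/∂M = -74.9/M = -0.00218527.
η_M = (∂Q/∂M)·(M/Q) = -0.00218527 × (34275/622.601) = -0.120.

-0.120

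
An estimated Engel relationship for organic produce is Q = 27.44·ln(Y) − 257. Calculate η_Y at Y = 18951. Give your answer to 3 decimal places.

2.067

At Y = 18951: Q = 13.273.
dQ/dY = 27.44/Y = 0.00144794 at this income.
η = (dQ/dY)·(Y/Q) = 0.00144794 × (18951/13.273) = 2.067.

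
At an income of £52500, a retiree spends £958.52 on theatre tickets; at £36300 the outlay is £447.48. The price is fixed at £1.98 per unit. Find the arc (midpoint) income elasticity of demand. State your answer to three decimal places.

With a constant price, Q₁ = 958.52/1.98 = 484.101 and Q₂ = 447.48/1.98 = 226.000 (equivalently, work directly with expenditure since P cancels).
Midpoint %ΔQ = (447.48 − 958.52)/703.00 = -0.72694; midpoint %ΔI = (36300 − 52500)/44400 = -0.36486.
η = -0.72694 / -0.36486 = 1.992.

1.992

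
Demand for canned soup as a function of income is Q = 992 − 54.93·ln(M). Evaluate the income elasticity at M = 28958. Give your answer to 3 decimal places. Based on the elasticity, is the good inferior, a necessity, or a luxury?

-0.128 (inferior good)

At M = 28958: Q = 427.671.
dQ/dM = -54.93/M = -0.00189689 at this income.
η = (dQ/dM)·(M/Q) = -0.00189689 × (28958/427.671) = -0.128.
Since η < 0, the good is an inferior good.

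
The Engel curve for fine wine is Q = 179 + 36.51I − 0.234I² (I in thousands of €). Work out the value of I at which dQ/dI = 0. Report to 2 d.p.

78.01

dQ/dI = 36.51 − 0.468I.
The good is inferior where dQ/dI < 0. Setting dQ/dI = 0 gives I = 36.51 / 0.468 = 78.01.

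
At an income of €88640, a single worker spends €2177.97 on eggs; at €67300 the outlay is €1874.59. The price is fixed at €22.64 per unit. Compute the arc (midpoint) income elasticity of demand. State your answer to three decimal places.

0.547

With a constant price, Q₁ = 2177.97/22.64 = 96.200 and Q₂ = 1874.59/22.64 = 82.800 (equivalently, work directly with expenditure since P cancels).
Midpoint %ΔQ = (1874.59 − 2177.97)/2026.28 = -0.14972; midpoint %ΔI = (67300 − 88640)/77970 = -0.27370.
η = -0.14972 / -0.27370 = 0.547.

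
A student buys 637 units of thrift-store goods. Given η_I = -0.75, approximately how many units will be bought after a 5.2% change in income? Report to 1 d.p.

%ΔQ ≈ η × %ΔI = -0.75 × 5.2% = -3.9%.
New Q ≈ 637 × (1 − 0.039) = 612.2.

612.2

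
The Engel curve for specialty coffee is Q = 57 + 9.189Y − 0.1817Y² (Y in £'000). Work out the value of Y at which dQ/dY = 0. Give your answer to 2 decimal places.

dQ/dY = 9.189 − 0.3634Y.
The good is inferior where dQ/dY < 0. Setting dQ/dY = 0 gives Y = 9.189 / 0.3634 = 25.29.

25.29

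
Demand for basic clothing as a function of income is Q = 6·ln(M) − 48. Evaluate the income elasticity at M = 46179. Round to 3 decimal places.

At M = 46179: Q = 16.442.
dQ/dM = 6/M = 0.000129929 at this income.
η = (dQ/dM)·(M/Q) = 0.000129929 × (46179/16.442) = 0.365.

0.365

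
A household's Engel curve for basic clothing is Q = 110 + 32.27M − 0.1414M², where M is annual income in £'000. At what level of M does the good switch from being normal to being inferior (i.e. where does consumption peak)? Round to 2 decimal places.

dQ/dM = 32.27 − 0.2828M.
The good is inferior where dQ/dM < 0. Setting dQ/dM = 0 gives M = 32.27 / 0.2828 = 114.11.

114.11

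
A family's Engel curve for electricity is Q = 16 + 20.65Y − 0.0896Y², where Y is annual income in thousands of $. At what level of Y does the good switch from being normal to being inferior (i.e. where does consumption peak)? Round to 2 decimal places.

115.23

dQ/dY = 20.65 − 0.1792Y.
The good is inferior where dQ/dY < 0. Setting dQ/dY = 0 gives Y = 20.65 / 0.1792 = 115.23.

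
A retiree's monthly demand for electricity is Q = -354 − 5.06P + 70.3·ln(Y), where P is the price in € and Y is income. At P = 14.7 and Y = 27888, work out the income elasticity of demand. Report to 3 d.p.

At P = 14.7, Y = 27888: Q = 291.205.
Holding P constant, ∂Q/∂Y = 70.3/Y = 0.0025208.
η_Y = (∂Q/∂Y)·(Y/Q) = 0.0025208 × (27888/291.205) = 0.241.

0.241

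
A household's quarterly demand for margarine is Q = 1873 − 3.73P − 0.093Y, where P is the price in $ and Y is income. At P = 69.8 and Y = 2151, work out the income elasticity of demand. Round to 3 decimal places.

-0.142

At P = 69.8, Y = 2151: Q = 1412.603.
Holding P constant, ∂Q/∂Y = −0.093.
η_Y = (∂Q/∂Y)·(Y/Q) = -0.093 × (2151/1412.603) = -0.142.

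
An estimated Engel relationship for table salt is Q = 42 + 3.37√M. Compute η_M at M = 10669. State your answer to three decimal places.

At M = 10669: Q = 390.090.
dQ/dM = 3.37/(2√M) = 0.0163132 at this income.
η = (dQ/dM)·(M/Q) = 0.0163132 × (10669/390.090) = 0.446.

0.446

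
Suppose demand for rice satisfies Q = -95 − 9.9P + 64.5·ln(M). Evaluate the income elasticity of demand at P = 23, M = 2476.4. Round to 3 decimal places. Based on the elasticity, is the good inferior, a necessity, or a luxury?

At P = 23, M = 2476.4: Q = 181.339.
Holding P constant, ∂Q/∂M = 64.5/M = 0.0260459.
η_M = (∂Q/∂M)·(M/Q) = 0.0260459 × (2476.4/181.339) = 0.356.
Since 0 < η < 1, this is a necessity.

0.356 (necessity)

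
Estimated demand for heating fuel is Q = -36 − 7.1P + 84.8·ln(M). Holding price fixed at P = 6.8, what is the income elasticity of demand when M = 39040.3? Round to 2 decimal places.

0.10

At P = 6.8, M = 39040.3: Q = 812.255.
Holding P constant, ∂Q/∂M = 84.8/M = 0.00217211.
η_M = (∂Q/∂M)·(M/Q) = 0.00217211 × (39040.3/812.255) = 0.10.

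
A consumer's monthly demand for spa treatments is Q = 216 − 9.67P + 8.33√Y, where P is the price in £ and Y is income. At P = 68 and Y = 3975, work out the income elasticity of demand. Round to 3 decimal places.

3.140

At P = 68, Y = 3975: Q = 83.627.
Holding P constant, ∂Q/∂Y = 8.33/(2√Y) = 0.0660612.
η_Y = (∂Q/∂Y)·(Y/Q) = 0.0660612 × (3975/83.627) = 3.140.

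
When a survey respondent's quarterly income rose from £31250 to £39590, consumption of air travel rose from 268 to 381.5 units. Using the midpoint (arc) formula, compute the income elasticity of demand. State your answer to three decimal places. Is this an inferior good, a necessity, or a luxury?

ΔQ = 381.5 − 268 = 113.5; midpoint Q̄ = (268 + 381.5)/2 = 324.75.
ΔI = 39590 − 31250 = 8340; midpoint Ī = (31250 + 39590)/2 = 35420.
η = (ΔQ/Q̄) ÷ (ΔI/Ī) = (113.5/324.75) ÷ (8340/35420) = 1.484.
η > 1 ⇒ luxury.

1.484 (luxury)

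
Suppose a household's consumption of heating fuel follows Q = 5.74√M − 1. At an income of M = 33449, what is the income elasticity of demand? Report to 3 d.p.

0.500

At M = 33449: Q = 1048.792.
dQ/dM = 5.74/(2√M) = 0.0156924 at this income.
η = (dQ/dM)·(M/Q) = 0.0156924 × (33449/1048.792) = 0.500.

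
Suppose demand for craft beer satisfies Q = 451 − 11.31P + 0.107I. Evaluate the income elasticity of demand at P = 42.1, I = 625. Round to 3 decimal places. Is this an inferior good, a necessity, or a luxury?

1.603 (luxury)

At P = 42.1, I = 625: Q = 41.724.
Holding P constant, ∂Q/∂I = 0.107.
η_I = (∂Q/∂I)·(I/Q) = 0.107 × (625/41.724) = 1.603.
Since η > 1, this is a luxury.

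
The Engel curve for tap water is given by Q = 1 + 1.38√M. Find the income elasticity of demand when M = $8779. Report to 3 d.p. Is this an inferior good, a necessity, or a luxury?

At M = 8779: Q = 130.301.
dQ/dM = 1.38/(2√M) = 0.00736422 at this income.
η = (dQ/dM)·(M/Q) = 0.00736422 × (8779/130.301) = 0.496.
Since 0 < η < 1, the good is a necessity.

0.496 (necessity)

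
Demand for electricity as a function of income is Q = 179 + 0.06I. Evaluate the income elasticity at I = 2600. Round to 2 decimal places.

0.47

At I = 2600: Q = 335.000.
dQ/dI = 0.06.
η = (dQ/dI)·(I/Q) = 0.06 × (2600/335.000) = 0.47.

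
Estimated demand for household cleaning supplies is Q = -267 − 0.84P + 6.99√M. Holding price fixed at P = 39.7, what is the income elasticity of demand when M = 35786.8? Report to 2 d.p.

At P = 39.7, M = 35786.8: Q = 1021.978.
Holding P constant, ∂Q/∂M = 6.99/(2√M) = 0.0184751.
η_M = (∂Q/∂M)·(M/Q) = 0.0184751 × (35786.8/1021.978) = 0.65.

0.65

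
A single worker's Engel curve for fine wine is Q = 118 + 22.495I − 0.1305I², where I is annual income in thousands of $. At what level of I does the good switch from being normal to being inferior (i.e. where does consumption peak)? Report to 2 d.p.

86.19

dQ/dI = 22.495 − 0.261I.
The good is inferior where dQ/dI < 0. Setting dQ/dI = 0 gives I = 22.495 / 0.261 = 86.19.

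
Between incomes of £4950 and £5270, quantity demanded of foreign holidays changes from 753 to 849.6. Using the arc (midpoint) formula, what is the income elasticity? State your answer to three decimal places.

ΔQ = 849.6 − 753 = 96.6; midpoint Q̄ = (753 + 849.6)/2 = 801.3.
ΔI = 5270 − 4950 = 320; midpoint Ī = (4950 + 5270)/2 = 5110.
η = (ΔQ/Q̄) ÷ (ΔI/Ī) = (96.6/801.3) ÷ (320/5110) = 1.925.

1.925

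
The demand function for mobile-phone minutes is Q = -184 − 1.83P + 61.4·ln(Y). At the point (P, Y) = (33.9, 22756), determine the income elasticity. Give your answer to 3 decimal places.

0.166

At P = 33.9, Y = 22756: Q = 369.964.
Holding P constant, ∂Q/∂Y = 61.4/Y = 0.00269819.
η_Y = (∂Q/∂Y)·(Y/Q) = 0.00269819 × (22756/369.964) = 0.166.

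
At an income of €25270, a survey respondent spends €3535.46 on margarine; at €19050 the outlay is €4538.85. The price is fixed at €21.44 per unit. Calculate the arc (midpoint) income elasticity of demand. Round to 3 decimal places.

With a constant price, Q₁ = 3535.46/21.44 = 164.900 and Q₂ = 4538.85/21.44 = 211.700 (equivalently, work directly with expenditure since P cancels).
Midpoint %ΔQ = (4538.85 − 3535.46)/4037.16 = 0.24854; midpoint %ΔI = (19050 − 25270)/22160 = -0.28069.
η = 0.24854 / -0.28069 = -0.885.

-0.885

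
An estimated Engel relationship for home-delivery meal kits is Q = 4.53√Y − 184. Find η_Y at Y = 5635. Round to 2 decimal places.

1.09

At Y = 5635: Q = 156.052.
dQ/dY = 4.53/(2√Y) = 0.0301732 at this income.
η = (dQ/dY)·(Y/Q) = 0.0301732 × (5635/156.052) = 1.09.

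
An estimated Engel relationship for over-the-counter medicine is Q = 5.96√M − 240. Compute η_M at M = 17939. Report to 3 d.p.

At M = 17939: Q = 558.262.
dQ/dM = 5.96/(2√M) = 0.0222493 at this income.
η = (dQ/dM)·(M/Q) = 0.0222493 × (17939/558.262) = 0.715.

0.715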